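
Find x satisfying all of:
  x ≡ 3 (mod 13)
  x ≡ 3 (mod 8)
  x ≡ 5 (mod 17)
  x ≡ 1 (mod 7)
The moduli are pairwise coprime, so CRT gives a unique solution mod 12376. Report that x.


Product of moduli M = 13 · 8 · 17 · 7 = 12376.
Merge one congruence at a time:
  Start: x ≡ 3 (mod 13).
  Combine with x ≡ 3 (mod 8); new modulus lcm = 104.
    Write x = 3 + 13·t and substitute into x ≡ 3 (mod 8): 13·t ≡ 3 − 3 = 0 (mod 8).
    Reduce coefficients mod 8: 5·t ≡ 0 (mod 8).
    The inverse of 5 mod 8 is 5 (since 5·5 = 25 = 3·8 + 1), so t ≡ 5·0 = 0 ≡ 0 (mod 8).
    Then x = 3 + 13·0 = 3, valid modulo lcm(13, 8) = 104: x ≡ 3 (mod 104).
  Combine with x ≡ 5 (mod 17); new modulus lcm = 1768.
    Write x = 3 + 104·t and substitute into x ≡ 5 (mod 17): 104·t ≡ 5 − 3 = 2 (mod 17).
    Reduce coefficients mod 17: 2·t ≡ 2 (mod 17).
    The inverse of 2 mod 17 is 9 (since 2·9 = 18 = 1·17 + 1), so t ≡ 9·2 = 18 ≡ 1 (mod 17).
    Then x = 3 + 104·1 = 107, valid modulo lcm(104, 17) = 1768: x ≡ 107 (mod 1768).
  Combine with x ≡ 1 (mod 7); new modulus lcm = 12376.
    Write x = 107 + 1768·t and substitute into x ≡ 1 (mod 7): 1768·t ≡ 1 − 107 = -106 (mod 7).
    Reduce coefficients mod 7: 4·t ≡ 6 (mod 7).
    The inverse of 4 mod 7 is 2 (since 4·2 = 8 = 1·7 + 1), so t ≡ 2·6 = 12 ≡ 5 (mod 7).
    Then x = 107 + 1768·5 = 8947, valid modulo lcm(1768, 7) = 12376: x ≡ 8947 (mod 12376).
Verify against each original: 8947 mod 13 = 3, 8947 mod 8 = 3, 8947 mod 17 = 5, 8947 mod 7 = 1.

x ≡ 8947 (mod 12376).


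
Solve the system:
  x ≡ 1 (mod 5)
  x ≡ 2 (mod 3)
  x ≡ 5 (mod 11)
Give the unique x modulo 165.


Moduli 5, 3, 11 are pairwise coprime; by CRT there is a unique solution modulo M = 5 · 3 · 11 = 165.
Solve pairwise, accumulating the modulus:
  Start with x ≡ 1 (mod 5).
  Combine with x ≡ 2 (mod 3): since gcd(5, 3) = 1, we get a unique residue mod 15.
    Write x = 1 + 5·t and substitute into x ≡ 2 (mod 3): 5·t ≡ 2 − 1 = 1 (mod 3).
    Reduce coefficients mod 3: 2·t ≡ 1 (mod 3).
    The inverse of 2 mod 3 is 2 (since 2·2 = 4 = 1·3 + 1), so t ≡ 2·1 = 2 ≡ 2 (mod 3).
    Then x = 1 + 5·2 = 11, valid modulo lcm(5, 3) = 15: x ≡ 11 (mod 15).
  Combine with x ≡ 5 (mod 11): since gcd(15, 11) = 1, we get a unique residue mod 165.
    Write x = 11 + 15·t and substitute into x ≡ 5 (mod 11): 15·t ≡ 5 − 11 = -6 (mod 11).
    Reduce coefficients mod 11: 4·t ≡ 5 (mod 11).
    The inverse of 4 mod 11 is 3 (since 4·3 = 12 = 1·11 + 1), so t ≡ 3·5 = 15 ≡ 4 (mod 11).
    Then x = 11 + 15·4 = 71, valid modulo lcm(15, 11) = 165: x ≡ 71 (mod 165).
Verify: 71 mod 5 = 1 ✓, 71 mod 3 = 2 ✓, 71 mod 11 = 5 ✓.

x ≡ 71 (mod 165).


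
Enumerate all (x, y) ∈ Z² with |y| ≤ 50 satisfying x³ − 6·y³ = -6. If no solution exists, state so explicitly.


The equation is x³ - 6y³ = -6. For fixed y, x³ = 6·y³ − 6, so a solution requires the RHS to be a perfect cube.
Strategy: iterate y from -50 to 50, compute RHS = 6·y³ − 6, and check whether it is a (positive or negative) perfect cube.
Check small values of y:
  y = 0: RHS = -6 is not a perfect cube.
  y = 1: RHS = 0 = (0)³ ⇒ x = 0 works.
  y = -1: RHS = -12 is not a perfect cube.
  y = 2: RHS = 42 is not a perfect cube.
  y = -2: RHS = -54 is not a perfect cube.
  y = 3: RHS = 156 is not a perfect cube.
  y = -3: RHS = -168 is not a perfect cube.
Continuing the search up to |y| = 50 finds no further solutions beyond those listed.
Collected solutions: (0, 1).

Solutions (with |y| ≤ 50): (0, 1).


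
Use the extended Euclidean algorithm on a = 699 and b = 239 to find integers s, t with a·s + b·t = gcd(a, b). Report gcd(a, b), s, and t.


Euclidean algorithm on (699, 239) — divide until remainder is 0:
  699 = 2 · 239 + 221
  239 = 1 · 221 + 18
  221 = 12 · 18 + 5
  18 = 3 · 5 + 3
  5 = 1 · 3 + 2
  3 = 1 · 2 + 1
  2 = 2 · 1 + 0
gcd(699, 239) = 1.
Track Bezout coefficients alongside the remainders: start with r₀ = 699 = a·1 + b·0 (s = 1, t = 0) and r₁ = 239 = a·0 + b·1 (s = 0, t = 1); each new remainder r_{k+1} = r_{k-1} − q_k·r_k inherits s_{k+1} = s_{k-1} − q_k·s_k, t_{k+1} = t_{k-1} − q_k·t_k, so r_k = a·s_k + b·t_k at every step:
  q = 2: r = 221, s = 1 − 2·0 = 1, t = 0 − 2·1 = -2  (check: 699·1 + 239·(-2) = 221)
  q = 1: r = 18, s = 0 − 1·1 = -1, t = 1 − 1·(-2) = 3  (check: 699·(-1) + 239·3 = 18)
  q = 12: r = 5, s = 1 − 12·(-1) = 13, t = -2 − 12·3 = -38  (check: 699·13 + 239·(-38) = 5)
  q = 3: r = 3, s = -1 − 3·13 = -40, t = 3 − 3·(-38) = 117  (check: 699·(-40) + 239·117 = 3)
  q = 1: r = 2, s = 13 − 1·(-40) = 53, t = -38 − 1·117 = -155  (check: 699·53 + 239·(-155) = 2)
  q = 1: r = 1, s = -40 − 1·53 = -93, t = 117 − 1·(-155) = 272  (check: 699·(-93) + 239·272 = 1)
The row with r = 1 (the gcd) gives the Bezout coefficients s = -93, t = 272.
Result: 699 · (-93) + 239 · (272) = 1.

gcd(699, 239) = 1; s = -93, t = 272 (check: 699·(-93) + 239·272 = 1).


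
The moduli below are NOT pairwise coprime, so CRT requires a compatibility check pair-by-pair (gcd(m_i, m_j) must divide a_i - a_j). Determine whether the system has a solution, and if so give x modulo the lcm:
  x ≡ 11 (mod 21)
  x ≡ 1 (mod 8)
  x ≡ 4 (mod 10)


Moduli 21, 8, 10 are not pairwise coprime, so CRT works modulo lcm(m_i) when all pairwise compatibility conditions hold.
Pairwise compatibility: gcd(m_i, m_j) must divide a_i - a_j for every pair.
Merge one congruence at a time:
  Start: x ≡ 11 (mod 21).
  Combine with x ≡ 1 (mod 8): gcd(21, 8) = 1; 1 - 11 = -10, which IS divisible by 1, so compatible.
    Write x = 11 + 21·t and substitute into x ≡ 1 (mod 8): 21·t ≡ 1 − 11 = -10 (mod 8).
    Reduce coefficients mod 8: 5·t ≡ 6 (mod 8).
    The inverse of 5 mod 8 is 5 (since 5·5 = 25 = 3·8 + 1), so t ≡ 5·6 = 30 ≡ 6 (mod 8).
    Then x = 11 + 21·6 = 137, valid modulo lcm(21, 8) = 168: x ≡ 137 (mod 168).
  Combine with x ≡ 4 (mod 10): gcd(168, 10) = 2, and 4 - 137 = -133 is NOT divisible by 2.
    ⇒ system is inconsistent (no integer solution).

No solution (the system is inconsistent).


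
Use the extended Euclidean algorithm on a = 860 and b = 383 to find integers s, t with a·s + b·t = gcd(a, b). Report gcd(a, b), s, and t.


Euclidean algorithm on (860, 383) — divide until remainder is 0:
  860 = 2 · 383 + 94
  383 = 4 · 94 + 7
  94 = 13 · 7 + 3
  7 = 2 · 3 + 1
  3 = 3 · 1 + 0
gcd(860, 383) = 1.
Track Bezout coefficients alongside the remainders: start with r₀ = 860 = a·1 + b·0 (s = 1, t = 0) and r₁ = 383 = a·0 + b·1 (s = 0, t = 1); each new remainder r_{k+1} = r_{k-1} − q_k·r_k inherits s_{k+1} = s_{k-1} − q_k·s_k, t_{k+1} = t_{k-1} − q_k·t_k, so r_k = a·s_k + b·t_k at every step:
  q = 2: r = 94, s = 1 − 2·0 = 1, t = 0 − 2·1 = -2  (check: 860·1 + 383·(-2) = 94)
  q = 4: r = 7, s = 0 − 4·1 = -4, t = 1 − 4·(-2) = 9  (check: 860·(-4) + 383·9 = 7)
  q = 13: r = 3, s = 1 − 13·(-4) = 53, t = -2 − 13·9 = -119  (check: 860·53 + 383·(-119) = 3)
  q = 2: r = 1, s = -4 − 2·53 = -110, t = 9 − 2·(-119) = 247  (check: 860·(-110) + 383·247 = 1)
The row with r = 1 (the gcd) gives the Bezout coefficients s = -110, t = 247.
Result: 860 · (-110) + 383 · (247) = 1.

gcd(860, 383) = 1; s = -110, t = 247 (check: 860·(-110) + 383·247 = 1).


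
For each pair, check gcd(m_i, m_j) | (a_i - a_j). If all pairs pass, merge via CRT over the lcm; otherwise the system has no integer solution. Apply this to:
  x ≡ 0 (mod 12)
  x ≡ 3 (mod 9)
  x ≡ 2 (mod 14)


Moduli 12, 9, 14 are not pairwise coprime, so CRT works modulo lcm(m_i) when all pairwise compatibility conditions hold.
Pairwise compatibility: gcd(m_i, m_j) must divide a_i - a_j for every pair.
Merge one congruence at a time:
  Start: x ≡ 0 (mod 12).
  Combine with x ≡ 3 (mod 9): gcd(12, 9) = 3; 3 - 0 = 3, which IS divisible by 3, so compatible.
    Write x = 0 + 12·t and substitute into x ≡ 3 (mod 9): 12·t ≡ 3 − 0 = 3 (mod 9).
    Divide the congruence (and modulus) by g = 3: 4·t ≡ 1 (mod 3).
    Reduce coefficients mod 3: 1·t ≡ 1 (mod 3).
    So t ≡ 1 (mod 3).
    Then x = 0 + 12·1 = 12, valid modulo lcm(12, 9) = 36: x ≡ 12 (mod 36).
  Combine with x ≡ 2 (mod 14): gcd(36, 14) = 2; 2 - 12 = -10, which IS divisible by 2, so compatible.
    Write x = 12 + 36·t and substitute into x ≡ 2 (mod 14): 36·t ≡ 2 − 12 = -10 (mod 14).
    Divide the congruence (and modulus) by g = 2: 18·t ≡ -5 (mod 7).
    Reduce coefficients mod 7: 4·t ≡ 2 (mod 7).
    The inverse of 4 mod 7 is 2 (since 4·2 = 8 = 1·7 + 1), so t ≡ 2·2 = 4 ≡ 4 (mod 7).
    Then x = 12 + 36·4 = 156, valid modulo lcm(36, 14) = 252: x ≡ 156 (mod 252).
Verify: 156 mod 12 = 0, 156 mod 9 = 3, 156 mod 14 = 2.

x ≡ 156 (mod 252).


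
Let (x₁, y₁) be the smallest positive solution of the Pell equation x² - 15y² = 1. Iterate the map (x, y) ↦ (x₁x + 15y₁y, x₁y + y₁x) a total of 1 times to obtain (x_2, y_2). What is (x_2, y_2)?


Step 1: Find the fundamental solution (x₁, y₁) of x² - 15y² = 1.
  Expand √15 as a continued fraction. a₀ = ⌊√15⌋ = 3; iterate m_{k+1} = d_k·a_k − m_k, d_{k+1} = (15 − m_{k+1}²)/d_k, a_{k+1} = ⌊(a₀ + m_{k+1})/d_{k+1}⌋ (starting m₀ = 0, d₀ = 1), with convergents p_k = a_k·p_{k-1} + p_{k-2}, q_k = a_k·q_{k-1} + q_{k-2} (p₋₁ = 1, q₋₁ = 0):
  k = 0: a₀ = 3; p₀/q₀ = 3/1; p₀² − 15·q₀² = 9 − 15 = -6.
  k = 1: m = 3, d = 6, a = ⌊(3 + 3)/6⌋ = 1; p/q = (1·3 + 1)/(1·1 + 0) = 4/1; p² − 15·q² = 16 − 15 = 1.
  The first convergent with p² − 15·q² = 1 gives the fundamental solution (x₁, y₁) = (4, 1).
Step 2: Apply the recurrence (x_{n+1}, y_{n+1}) = (x₁x_n + 15y₁y_n, x₁y_n + y₁x_n) repeatedly.
  From (x_1, y_1) = (4, 1): x_2 = 4·4 + 15·1·1 = 31; y_2 = 4·1 + 1·4 = 8.
Step 3: Verify x_2² - 15·y_2² = 961 - 960 = 1 (should be 1). ✓

(x_1, y_1) = (4, 1); (x_2, y_2) = (31, 8).


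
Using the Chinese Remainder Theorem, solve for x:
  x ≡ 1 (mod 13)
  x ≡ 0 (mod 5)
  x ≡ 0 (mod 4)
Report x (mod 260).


Moduli 13, 5, 4 are pairwise coprime; by CRT there is a unique solution modulo M = 13 · 5 · 4 = 260.
Solve pairwise, accumulating the modulus:
  Start with x ≡ 1 (mod 13).
  Combine with x ≡ 0 (mod 5): since gcd(13, 5) = 1, we get a unique residue mod 65.
    Write x = 1 + 13·t and substitute into x ≡ 0 (mod 5): 13·t ≡ 0 − 1 = -1 (mod 5).
    Reduce coefficients mod 5: 3·t ≡ 4 (mod 5).
    The inverse of 3 mod 5 is 2 (since 3·2 = 6 = 1·5 + 1), so t ≡ 2·4 = 8 ≡ 3 (mod 5).
    Then x = 1 + 13·3 = 40, valid modulo lcm(13, 5) = 65: x ≡ 40 (mod 65).
  Combine with x ≡ 0 (mod 4): since gcd(65, 4) = 1, we get a unique residue mod 260.
    Write x = 40 + 65·t and substitute into x ≡ 0 (mod 4): 65·t ≡ 0 − 40 = -40 (mod 4).
    Reduce coefficients mod 4: 1·t ≡ 0 (mod 4).
    So t ≡ 0 (mod 4).
    Then x = 40 + 65·0 = 40, valid modulo lcm(65, 4) = 260: x ≡ 40 (mod 260).
Verify: 40 mod 13 = 1 ✓, 40 mod 5 = 0 ✓, 40 mod 4 = 0 ✓.

x ≡ 40 (mod 260).


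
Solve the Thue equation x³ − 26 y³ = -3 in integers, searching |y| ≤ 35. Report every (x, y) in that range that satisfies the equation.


The equation is x³ - 26y³ = -3. For fixed y, x³ = 26·y³ − 3, so a solution requires the RHS to be a perfect cube.
Strategy: iterate y from -35 to 35, compute RHS = 26·y³ − 3, and check whether it is a (positive or negative) perfect cube.
Check small values of y:
  y = 0: RHS = -3 is not a perfect cube.
  y = 1: RHS = 23 is not a perfect cube.
  y = -1: RHS = -29 is not a perfect cube.
  y = 2: RHS = 205 is not a perfect cube.
  y = -2: RHS = -211 is not a perfect cube.
  y = 3: RHS = 699 is not a perfect cube.
  y = -3: RHS = -705 is not a perfect cube.
Continuing the search up to |y| = 35 finds no solutions either.
No (x, y) in the scanned range satisfies the equation.

No integer solutions with |y| ≤ 35.


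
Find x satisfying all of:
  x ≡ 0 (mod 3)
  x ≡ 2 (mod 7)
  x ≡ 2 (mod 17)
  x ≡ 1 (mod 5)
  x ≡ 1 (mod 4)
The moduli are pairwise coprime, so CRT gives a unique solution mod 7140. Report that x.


Product of moduli M = 3 · 7 · 17 · 5 · 4 = 7140.
Merge one congruence at a time:
  Start: x ≡ 0 (mod 3).
  Combine with x ≡ 2 (mod 7); new modulus lcm = 21.
    Write x = 0 + 3·t and substitute into x ≡ 2 (mod 7): 3·t ≡ 2 − 0 = 2 (mod 7).
    The inverse of 3 mod 7 is 5 (since 3·5 = 15 = 2·7 + 1), so t ≡ 5·2 = 10 ≡ 3 (mod 7).
    Then x = 0 + 3·3 = 9, valid modulo lcm(3, 7) = 21: x ≡ 9 (mod 21).
  Combine with x ≡ 2 (mod 17); new modulus lcm = 357.
    Write x = 9 + 21·t and substitute into x ≡ 2 (mod 17): 21·t ≡ 2 − 9 = -7 (mod 17).
    Reduce coefficients mod 17: 4·t ≡ 10 (mod 17).
    The inverse of 4 mod 17 is 13 (since 4·13 = 52 = 3·17 + 1), so t ≡ 13·10 = 130 ≡ 11 (mod 17).
    Then x = 9 + 21·11 = 240, valid modulo lcm(21, 17) = 357: x ≡ 240 (mod 357).
  Combine with x ≡ 1 (mod 5); new modulus lcm = 1785.
    Write x = 240 + 357·t and substitute into x ≡ 1 (mod 5): 357·t ≡ 1 − 240 = -239 (mod 5).
    Reduce coefficients mod 5: 2·t ≡ 1 (mod 5).
    The inverse of 2 mod 5 is 3 (since 2·3 = 6 = 1·5 + 1), so t ≡ 3·1 = 3 ≡ 3 (mod 5).
    Then x = 240 + 357·3 = 1311, valid modulo lcm(357, 5) = 1785: x ≡ 1311 (mod 1785).
  Combine with x ≡ 1 (mod 4); new modulus lcm = 7140.
    Write x = 1311 + 1785·t and substitute into x ≡ 1 (mod 4): 1785·t ≡ 1 − 1311 = -1310 (mod 4).
    Reduce coefficients mod 4: 1·t ≡ 2 (mod 4).
    So t ≡ 2 (mod 4).
    Then x = 1311 + 1785·2 = 4881, valid modulo lcm(1785, 4) = 7140: x ≡ 4881 (mod 7140).
Verify against each original: 4881 mod 3 = 0, 4881 mod 7 = 2, 4881 mod 17 = 2, 4881 mod 5 = 1, 4881 mod 4 = 1.

x ≡ 4881 (mod 7140).


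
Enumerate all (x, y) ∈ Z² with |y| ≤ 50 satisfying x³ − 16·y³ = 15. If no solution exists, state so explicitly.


The equation is x³ - 16y³ = 15. For fixed y, x³ = 16·y³ + 15, so a solution requires the RHS to be a perfect cube.
Strategy: iterate y from -50 to 50, compute RHS = 16·y³ + 15, and check whether it is a (positive or negative) perfect cube.
Check small values of y:
  y = 0: RHS = 15 is not a perfect cube.
  y = 1: RHS = 31 is not a perfect cube.
  y = -1: RHS = -1 = (-1)³ ⇒ x = -1 works.
  y = 2: RHS = 143 is not a perfect cube.
  y = -2: RHS = -113 is not a perfect cube.
  y = 3: RHS = 447 is not a perfect cube.
  y = -3: RHS = -417 is not a perfect cube.
Continuing the search up to |y| = 50 finds no further solutions beyond those listed.
Collected solutions: (-1, -1).

Solutions (with |y| ≤ 50): (-1, -1).


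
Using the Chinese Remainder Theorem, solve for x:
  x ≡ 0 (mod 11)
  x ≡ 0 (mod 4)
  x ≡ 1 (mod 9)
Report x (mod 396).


Moduli 11, 4, 9 are pairwise coprime; by CRT there is a unique solution modulo M = 11 · 4 · 9 = 396.
Solve pairwise, accumulating the modulus:
  Start with x ≡ 0 (mod 11).
  Combine with x ≡ 0 (mod 4): since gcd(11, 4) = 1, we get a unique residue mod 44.
    Write x = 0 + 11·t and substitute into x ≡ 0 (mod 4): 11·t ≡ 0 − 0 = 0 (mod 4).
    Reduce coefficients mod 4: 3·t ≡ 0 (mod 4).
    The inverse of 3 mod 4 is 3 (since 3·3 = 9 = 2·4 + 1), so t ≡ 3·0 = 0 ≡ 0 (mod 4).
    Then x = 0 + 11·0 = 0, valid modulo lcm(11, 4) = 44: x ≡ 0 (mod 44).
  Combine with x ≡ 1 (mod 9): since gcd(44, 9) = 1, we get a unique residue mod 396.
    Write x = 0 + 44·t and substitute into x ≡ 1 (mod 9): 44·t ≡ 1 − 0 = 1 (mod 9).
    Reduce coefficients mod 9: 8·t ≡ 1 (mod 9).
    The inverse of 8 mod 9 is 8 (since 8·8 = 64 = 7·9 + 1), so t ≡ 8·1 = 8 ≡ 8 (mod 9).
    Then x = 0 + 44·8 = 352, valid modulo lcm(44, 9) = 396: x ≡ 352 (mod 396).
Verify: 352 mod 11 = 0 ✓, 352 mod 4 = 0 ✓, 352 mod 9 = 1 ✓.

x ≡ 352 (mod 396).


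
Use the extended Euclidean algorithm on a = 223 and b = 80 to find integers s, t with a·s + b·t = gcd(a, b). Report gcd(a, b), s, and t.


Euclidean algorithm on (223, 80) — divide until remainder is 0:
  223 = 2 · 80 + 63
  80 = 1 · 63 + 17
  63 = 3 · 17 + 12
  17 = 1 · 12 + 5
  12 = 2 · 5 + 2
  5 = 2 · 2 + 1
  2 = 2 · 1 + 0
gcd(223, 80) = 1.
Track Bezout coefficients alongside the remainders: start with r₀ = 223 = a·1 + b·0 (s = 1, t = 0) and r₁ = 80 = a·0 + b·1 (s = 0, t = 1); each new remainder r_{k+1} = r_{k-1} − q_k·r_k inherits s_{k+1} = s_{k-1} − q_k·s_k, t_{k+1} = t_{k-1} − q_k·t_k, so r_k = a·s_k + b·t_k at every step:
  q = 2: r = 63, s = 1 − 2·0 = 1, t = 0 − 2·1 = -2  (check: 223·1 + 80·(-2) = 63)
  q = 1: r = 17, s = 0 − 1·1 = -1, t = 1 − 1·(-2) = 3  (check: 223·(-1) + 80·3 = 17)
  q = 3: r = 12, s = 1 − 3·(-1) = 4, t = -2 − 3·3 = -11  (check: 223·4 + 80·(-11) = 12)
  q = 1: r = 5, s = -1 − 1·4 = -5, t = 3 − 1·(-11) = 14  (check: 223·(-5) + 80·14 = 5)
  q = 2: r = 2, s = 4 − 2·(-5) = 14, t = -11 − 2·14 = -39  (check: 223·14 + 80·(-39) = 2)
  q = 2: r = 1, s = -5 − 2·14 = -33, t = 14 − 2·(-39) = 92  (check: 223·(-33) + 80·92 = 1)
The row with r = 1 (the gcd) gives the Bezout coefficients s = -33, t = 92.
Result: 223 · (-33) + 80 · (92) = 1.

gcd(223, 80) = 1; s = -33, t = 92 (check: 223·(-33) + 80·92 = 1).


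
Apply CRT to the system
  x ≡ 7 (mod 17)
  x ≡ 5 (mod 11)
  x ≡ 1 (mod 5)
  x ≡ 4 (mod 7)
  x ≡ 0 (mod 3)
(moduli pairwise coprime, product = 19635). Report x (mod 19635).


Product of moduli M = 17 · 11 · 5 · 7 · 3 = 19635.
Merge one congruence at a time:
  Start: x ≡ 7 (mod 17).
  Combine with x ≡ 5 (mod 11); new modulus lcm = 187.
    Write x = 7 + 17·t and substitute into x ≡ 5 (mod 11): 17·t ≡ 5 − 7 = -2 (mod 11).
    Reduce coefficients mod 11: 6·t ≡ 9 (mod 11).
    The inverse of 6 mod 11 is 2 (since 6·2 = 12 = 1·11 + 1), so t ≡ 2·9 = 18 ≡ 7 (mod 11).
    Then x = 7 + 17·7 = 126, valid modulo lcm(17, 11) = 187: x ≡ 126 (mod 187).
  Combine with x ≡ 1 (mod 5); new modulus lcm = 935.
    Write x = 126 + 187·t and substitute into x ≡ 1 (mod 5): 187·t ≡ 1 − 126 = -125 (mod 5).
    Reduce coefficients mod 5: 2·t ≡ 0 (mod 5).
    The inverse of 2 mod 5 is 3 (since 2·3 = 6 = 1·5 + 1), so t ≡ 3·0 = 0 ≡ 0 (mod 5).
    Then x = 126 + 187·0 = 126, valid modulo lcm(187, 5) = 935: x ≡ 126 (mod 935).
  Combine with x ≡ 4 (mod 7); new modulus lcm = 6545.
    Write x = 126 + 935·t and substitute into x ≡ 4 (mod 7): 935·t ≡ 4 − 126 = -122 (mod 7).
    Reduce coefficients mod 7: 4·t ≡ 4 (mod 7).
    The inverse of 4 mod 7 is 2 (since 4·2 = 8 = 1·7 + 1), so t ≡ 2·4 = 8 ≡ 1 (mod 7).
    Then x = 126 + 935·1 = 1061, valid modulo lcm(935, 7) = 6545: x ≡ 1061 (mod 6545).
  Combine with x ≡ 0 (mod 3); new modulus lcm = 19635.
    Write x = 1061 + 6545·t and substitute into x ≡ 0 (mod 3): 6545·t ≡ 0 − 1061 = -1061 (mod 3).
    Reduce coefficients mod 3: 2·t ≡ 1 (mod 3).
    The inverse of 2 mod 3 is 2 (since 2·2 = 4 = 1·3 + 1), so t ≡ 2·1 = 2 ≡ 2 (mod 3).
    Then x = 1061 + 6545·2 = 14151, valid modulo lcm(6545, 3) = 19635: x ≡ 14151 (mod 19635).
Verify against each original: 14151 mod 17 = 7, 14151 mod 11 = 5, 14151 mod 5 = 1, 14151 mod 7 = 4, 14151 mod 3 = 0.

x ≡ 14151 (mod 19635).


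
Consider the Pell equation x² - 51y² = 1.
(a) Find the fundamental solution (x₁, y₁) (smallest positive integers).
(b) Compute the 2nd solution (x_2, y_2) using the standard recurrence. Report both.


Step 1: Find the fundamental solution (x₁, y₁) of x² - 51y² = 1.
  Expand √51 as a continued fraction. a₀ = ⌊√51⌋ = 7; iterate m_{k+1} = d_k·a_k − m_k, d_{k+1} = (51 − m_{k+1}²)/d_k, a_{k+1} = ⌊(a₀ + m_{k+1})/d_{k+1}⌋ (starting m₀ = 0, d₀ = 1), with convergents p_k = a_k·p_{k-1} + p_{k-2}, q_k = a_k·q_{k-1} + q_{k-2} (p₋₁ = 1, q₋₁ = 0):
  k = 0: a₀ = 7; p₀/q₀ = 7/1; p₀² − 51·q₀² = 49 − 51 = -2.
  k = 1: m = 7, d = 2, a = ⌊(7 + 7)/2⌋ = 7; p/q = (7·7 + 1)/(7·1 + 0) = 50/7; p² − 51·q² = 2500 − 2499 = 1.
  The first convergent with p² − 51·q² = 1 gives the fundamental solution (x₁, y₁) = (50, 7).
Step 2: Apply the recurrence (x_{n+1}, y_{n+1}) = (x₁x_n + 51y₁y_n, x₁y_n + y₁x_n) repeatedly.
  From (x_1, y_1) = (50, 7): x_2 = 50·50 + 51·7·7 = 4999; y_2 = 50·7 + 7·50 = 700.
Step 3: Verify x_2² - 51·y_2² = 24990001 - 24990000 = 1 (should be 1). ✓

(x_1, y_1) = (50, 7); (x_2, y_2) = (4999, 700).


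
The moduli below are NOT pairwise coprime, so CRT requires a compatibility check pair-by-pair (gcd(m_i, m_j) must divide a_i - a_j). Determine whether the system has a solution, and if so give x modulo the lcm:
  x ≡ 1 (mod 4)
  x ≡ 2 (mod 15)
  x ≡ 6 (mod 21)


Moduli 4, 15, 21 are not pairwise coprime, so CRT works modulo lcm(m_i) when all pairwise compatibility conditions hold.
Pairwise compatibility: gcd(m_i, m_j) must divide a_i - a_j for every pair.
Merge one congruence at a time:
  Start: x ≡ 1 (mod 4).
  Combine with x ≡ 2 (mod 15): gcd(4, 15) = 1; 2 - 1 = 1, which IS divisible by 1, so compatible.
    Write x = 1 + 4·t and substitute into x ≡ 2 (mod 15): 4·t ≡ 2 − 1 = 1 (mod 15).
    The inverse of 4 mod 15 is 4 (since 4·4 = 16 = 1·15 + 1), so t ≡ 4·1 = 4 ≡ 4 (mod 15).
    Then x = 1 + 4·4 = 17, valid modulo lcm(4, 15) = 60: x ≡ 17 (mod 60).
  Combine with x ≡ 6 (mod 21): gcd(60, 21) = 3, and 6 - 17 = -11 is NOT divisible by 3.
    ⇒ system is inconsistent (no integer solution).

No solution (the system is inconsistent).


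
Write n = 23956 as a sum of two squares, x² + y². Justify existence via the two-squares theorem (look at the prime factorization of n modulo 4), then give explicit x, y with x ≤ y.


Step 1: Factor n = 23956 = 2^2 · 53 · 113.
Step 2: Check the mod-4 condition on each prime factor: 2 = 2 (special); 53 ≡ 1 (mod 4), exponent 1; 113 ≡ 1 (mod 4), exponent 1.
All primes ≡ 3 (mod 4) appear to even exponent (or don't appear), so by the two-squares theorem n IS expressible as a sum of two squares.
Step 3: Build a representation. Group n = k² · m with k = 2 and m = 53 · 113 = 5989 (a product of primes ≡ 1 (mod 4)); a representation of m scales to one of n via (k·x)² + (k·y)² = k²(x² + y²). Each prime p ≡ 1 (mod 4) is itself a sum of two squares; find a² by testing p − a² for a perfect square:
  53: 53 − 1² = 52, 53 − 2² = 49 = 7² ⇒ 53 = 2² + 7².
  113: 113 − 1² = 112, 113 − 2² = 109, 113 − 3² = 104, 113 − 4² = 97, 113 − 5² = 88, 113 − 6² = 77, 113 − 7² = 64 = 8² ⇒ 113 = 7² + 8².
  Combine using the Brahmagupta–Fibonacci identity (a² + b²)(c² + d²) = (ac − bd)² + (ad + bc)² = (ac + bd)² + (ad − bc)²:
  53 · 113 = 5989: from (2² + 7²)(7² + 8²), take (2·7 − 7·8, 2·8 + 7·7) = (14 − 56, 16 + 49) = (-42, 65); dropping signs (only squares matter) gives (42, 65); check 42² + 65² = 1764 + 4225 = 5989 ✓.
  Scale by k = 2: (2·42, 2·65) = (84, 130).
Step 4: Order so x ≤ y and verify: 84² + 130² = 7056 + 16900 = 23956 = n. ✓

n = 23956 = 84² + 130² (one valid representation with x ≤ y).


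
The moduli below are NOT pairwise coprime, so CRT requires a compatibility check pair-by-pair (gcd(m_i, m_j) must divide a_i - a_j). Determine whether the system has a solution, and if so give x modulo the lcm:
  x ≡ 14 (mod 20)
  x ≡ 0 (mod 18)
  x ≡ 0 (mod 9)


Moduli 20, 18, 9 are not pairwise coprime, so CRT works modulo lcm(m_i) when all pairwise compatibility conditions hold.
Pairwise compatibility: gcd(m_i, m_j) must divide a_i - a_j for every pair.
Merge one congruence at a time:
  Start: x ≡ 14 (mod 20).
  Combine with x ≡ 0 (mod 18): gcd(20, 18) = 2; 0 - 14 = -14, which IS divisible by 2, so compatible.
    Write x = 14 + 20·t and substitute into x ≡ 0 (mod 18): 20·t ≡ 0 − 14 = -14 (mod 18).
    Divide the congruence (and modulus) by g = 2: 10·t ≡ -7 (mod 9).
    Reduce coefficients mod 9: 1·t ≡ 2 (mod 9).
    So t ≡ 2 (mod 9).
    Then x = 14 + 20·2 = 54, valid modulo lcm(20, 18) = 180: x ≡ 54 (mod 180).
  Combine with x ≡ 0 (mod 9): gcd(180, 9) = 9; 0 - 54 = -54, which IS divisible by 9, so compatible.
    Write x = 54 + 180·t and substitute into x ≡ 0 (mod 9): 180·t ≡ 0 − 54 = -54 (mod 9).
    Divide the congruence (and modulus) by g = 9: 20·t ≡ -6 (mod 1).
    Modulo 1 every t works; take t = 0.
    Then x = 54 + 180·0 = 54, valid modulo lcm(180, 9) = 180: x ≡ 54 (mod 180).
Verify: 54 mod 20 = 14, 54 mod 18 = 0, 54 mod 9 = 0.

x ≡ 54 (mod 180).


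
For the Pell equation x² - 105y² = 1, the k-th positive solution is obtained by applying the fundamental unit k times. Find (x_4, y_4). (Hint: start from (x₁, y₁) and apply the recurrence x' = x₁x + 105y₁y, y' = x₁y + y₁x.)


Step 1: Find the fundamental solution (x₁, y₁) of x² - 105y² = 1.
  Expand √105 as a continued fraction. a₀ = ⌊√105⌋ = 10; iterate m_{k+1} = d_k·a_k − m_k, d_{k+1} = (105 − m_{k+1}²)/d_k, a_{k+1} = ⌊(a₀ + m_{k+1})/d_{k+1}⌋ (starting m₀ = 0, d₀ = 1), with convergents p_k = a_k·p_{k-1} + p_{k-2}, q_k = a_k·q_{k-1} + q_{k-2} (p₋₁ = 1, q₋₁ = 0):
  k = 0: a₀ = 10; p₀/q₀ = 10/1; p₀² − 105·q₀² = 100 − 105 = -5.
  k = 1: m = 10, d = 5, a = ⌊(10 + 10)/5⌋ = 4; p/q = (4·10 + 1)/(4·1 + 0) = 41/4; p² − 105·q² = 1681 − 1680 = 1.
  The first convergent with p² − 105·q² = 1 gives the fundamental solution (x₁, y₁) = (41, 4).
Step 2: Apply the recurrence (x_{n+1}, y_{n+1}) = (x₁x_n + 105y₁y_n, x₁y_n + y₁x_n) repeatedly.
  From (x_1, y_1) = (41, 4): x_2 = 41·41 + 105·4·4 = 3361; y_2 = 41·4 + 4·41 = 328.
  From (x_2, y_2) = (3361, 328): x_3 = 41·3361 + 105·4·328 = 275561; y_3 = 41·328 + 4·3361 = 26892.
  From (x_3, y_3) = (275561, 26892): x_4 = 41·275561 + 105·4·26892 = 22592641; y_4 = 41·26892 + 4·275561 = 2204816.
Step 3: Verify x_4² - 105·y_4² = 510427427354881 - 510427427354880 = 1 (should be 1). ✓

(x_1, y_1) = (41, 4); (x_4, y_4) = (22592641, 2204816).


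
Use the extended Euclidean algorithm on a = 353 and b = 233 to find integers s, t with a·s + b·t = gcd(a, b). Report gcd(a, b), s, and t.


Euclidean algorithm on (353, 233) — divide until remainder is 0:
  353 = 1 · 233 + 120
  233 = 1 · 120 + 113
  120 = 1 · 113 + 7
  113 = 16 · 7 + 1
  7 = 7 · 1 + 0
gcd(353, 233) = 1.
Track Bezout coefficients alongside the remainders: start with r₀ = 353 = a·1 + b·0 (s = 1, t = 0) and r₁ = 233 = a·0 + b·1 (s = 0, t = 1); each new remainder r_{k+1} = r_{k-1} − q_k·r_k inherits s_{k+1} = s_{k-1} − q_k·s_k, t_{k+1} = t_{k-1} − q_k·t_k, so r_k = a·s_k + b·t_k at every step:
  q = 1: r = 120, s = 1 − 1·0 = 1, t = 0 − 1·1 = -1  (check: 353·1 + 233·(-1) = 120)
  q = 1: r = 113, s = 0 − 1·1 = -1, t = 1 − 1·(-1) = 2  (check: 353·(-1) + 233·2 = 113)
  q = 1: r = 7, s = 1 − 1·(-1) = 2, t = -1 − 1·2 = -3  (check: 353·2 + 233·(-3) = 7)
  q = 16: r = 1, s = -1 − 16·2 = -33, t = 2 − 16·(-3) = 50  (check: 353·(-33) + 233·50 = 1)
The row with r = 1 (the gcd) gives the Bezout coefficients s = -33, t = 50.
Result: 353 · (-33) + 233 · (50) = 1.

gcd(353, 233) = 1; s = -33, t = 50 (check: 353·(-33) + 233·50 = 1).


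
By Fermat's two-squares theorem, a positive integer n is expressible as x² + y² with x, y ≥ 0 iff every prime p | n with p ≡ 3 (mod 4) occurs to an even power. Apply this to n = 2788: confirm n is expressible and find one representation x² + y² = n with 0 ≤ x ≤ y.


Step 1: Factor n = 2788 = 2^2 · 17 · 41.
Step 2: Check the mod-4 condition on each prime factor: 2 = 2 (special); 17 ≡ 1 (mod 4), exponent 1; 41 ≡ 1 (mod 4), exponent 1.
All primes ≡ 3 (mod 4) appear to even exponent (or don't appear), so by the two-squares theorem n IS expressible as a sum of two squares.
Step 3: Build a representation. Group n = k² · m with k = 2 and m = 17 · 41 = 697 (a product of primes ≡ 1 (mod 4)); a representation of m scales to one of n via (k·x)² + (k·y)² = k²(x² + y²). Each prime p ≡ 1 (mod 4) is itself a sum of two squares; find a² by testing p − a² for a perfect square:
  17: 17 − 1² = 16 = 4² ⇒ 17 = 1² + 4².
  41: 41 − 1² = 40, 41 − 2² = 37, 41 − 3² = 32, 41 − 4² = 25 = 5² ⇒ 41 = 4² + 5².
  Combine using the Brahmagupta–Fibonacci identity (a² + b²)(c² + d²) = (ac − bd)² + (ad + bc)² = (ac + bd)² + (ad − bc)²:
  17 · 41 = 697: from (1² + 4²)(4² + 5²), take (1·4 − 4·5, 1·5 + 4·4) = (4 − 20, 5 + 16) = (-16, 21); dropping signs (only squares matter) gives (16, 21); check 16² + 21² = 256 + 441 = 697 ✓.
  Scale by k = 2: (2·16, 2·21) = (32, 42).
Step 4: Order so x ≤ y and verify: 32² + 42² = 1024 + 1764 = 2788 = n. ✓

n = 2788 = 32² + 42² (one valid representation with x ≤ y).


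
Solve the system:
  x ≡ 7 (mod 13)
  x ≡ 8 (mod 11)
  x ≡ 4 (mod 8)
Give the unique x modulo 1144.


Moduli 13, 11, 8 are pairwise coprime; by CRT there is a unique solution modulo M = 13 · 11 · 8 = 1144.
Solve pairwise, accumulating the modulus:
  Start with x ≡ 7 (mod 13).
  Combine with x ≡ 8 (mod 11): since gcd(13, 11) = 1, we get a unique residue mod 143.
    Write x = 7 + 13·t and substitute into x ≡ 8 (mod 11): 13·t ≡ 8 − 7 = 1 (mod 11).
    Reduce coefficients mod 11: 2·t ≡ 1 (mod 11).
    The inverse of 2 mod 11 is 6 (since 2·6 = 12 = 1·11 + 1), so t ≡ 6·1 = 6 ≡ 6 (mod 11).
    Then x = 7 + 13·6 = 85, valid modulo lcm(13, 11) = 143: x ≡ 85 (mod 143).
  Combine with x ≡ 4 (mod 8): since gcd(143, 8) = 1, we get a unique residue mod 1144.
    Write x = 85 + 143·t and substitute into x ≡ 4 (mod 8): 143·t ≡ 4 − 85 = -81 (mod 8).
    Reduce coefficients mod 8: 7·t ≡ 7 (mod 8).
    The inverse of 7 mod 8 is 7 (since 7·7 = 49 = 6·8 + 1), so t ≡ 7·7 = 49 ≡ 1 (mod 8).
    Then x = 85 + 143·1 = 228, valid modulo lcm(143, 8) = 1144: x ≡ 228 (mod 1144).
Verify: 228 mod 13 = 7 ✓, 228 mod 11 = 8 ✓, 228 mod 8 = 4 ✓.

x ≡ 228 (mod 1144).


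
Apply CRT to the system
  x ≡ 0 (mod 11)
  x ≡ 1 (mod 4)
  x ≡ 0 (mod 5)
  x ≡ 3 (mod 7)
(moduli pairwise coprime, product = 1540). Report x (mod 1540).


Product of moduli M = 11 · 4 · 5 · 7 = 1540.
Merge one congruence at a time:
  Start: x ≡ 0 (mod 11).
  Combine with x ≡ 1 (mod 4); new modulus lcm = 44.
    Write x = 0 + 11·t and substitute into x ≡ 1 (mod 4): 11·t ≡ 1 − 0 = 1 (mod 4).
    Reduce coefficients mod 4: 3·t ≡ 1 (mod 4).
    The inverse of 3 mod 4 is 3 (since 3·3 = 9 = 2·4 + 1), so t ≡ 3·1 = 3 ≡ 3 (mod 4).
    Then x = 0 + 11·3 = 33, valid modulo lcm(11, 4) = 44: x ≡ 33 (mod 44).
  Combine with x ≡ 0 (mod 5); new modulus lcm = 220.
    Write x = 33 + 44·t and substitute into x ≡ 0 (mod 5): 44·t ≡ 0 − 33 = -33 (mod 5).
    Reduce coefficients mod 5: 4·t ≡ 2 (mod 5).
    The inverse of 4 mod 5 is 4 (since 4·4 = 16 = 3·5 + 1), so t ≡ 4·2 = 8 ≡ 3 (mod 5).
    Then x = 33 + 44·3 = 165, valid modulo lcm(44, 5) = 220: x ≡ 165 (mod 220).
  Combine with x ≡ 3 (mod 7); new modulus lcm = 1540.
    Write x = 165 + 220·t and substitute into x ≡ 3 (mod 7): 220·t ≡ 3 − 165 = -162 (mod 7).
    Reduce coefficients mod 7: 3·t ≡ 6 (mod 7).
    The inverse of 3 mod 7 is 5 (since 3·5 = 15 = 2·7 + 1), so t ≡ 5·6 = 30 ≡ 2 (mod 7).
    Then x = 165 + 220·2 = 605, valid modulo lcm(220, 7) = 1540: x ≡ 605 (mod 1540).
Verify against each original: 605 mod 11 = 0, 605 mod 4 = 1, 605 mod 5 = 0, 605 mod 7 = 3.

x ≡ 605 (mod 1540).


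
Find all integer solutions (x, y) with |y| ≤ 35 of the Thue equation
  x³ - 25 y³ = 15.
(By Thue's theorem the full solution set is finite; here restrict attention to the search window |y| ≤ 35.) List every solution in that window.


The equation is x³ - 25y³ = 15. For fixed y, x³ = 25·y³ + 15, so a solution requires the RHS to be a perfect cube.
Strategy: iterate y from -35 to 35, compute RHS = 25·y³ + 15, and check whether it is a (positive or negative) perfect cube.
Check small values of y:
  y = 0: RHS = 15 is not a perfect cube.
  y = 1: RHS = 40 is not a perfect cube.
  y = -1: RHS = -10 is not a perfect cube.
  y = 2: RHS = 215 is not a perfect cube.
  y = -2: RHS = -185 is not a perfect cube.
  y = 3: RHS = 690 is not a perfect cube.
  y = -3: RHS = -660 is not a perfect cube.
Continuing the search up to |y| = 35 finds no solutions either.
No (x, y) in the scanned range satisfies the equation.

No integer solutions with |y| ≤ 35.


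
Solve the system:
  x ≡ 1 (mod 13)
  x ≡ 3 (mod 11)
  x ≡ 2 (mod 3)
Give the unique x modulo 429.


Moduli 13, 11, 3 are pairwise coprime; by CRT there is a unique solution modulo M = 13 · 11 · 3 = 429.
Solve pairwise, accumulating the modulus:
  Start with x ≡ 1 (mod 13).
  Combine with x ≡ 3 (mod 11): since gcd(13, 11) = 1, we get a unique residue mod 143.
    Write x = 1 + 13·t and substitute into x ≡ 3 (mod 11): 13·t ≡ 3 − 1 = 2 (mod 11).
    Reduce coefficients mod 11: 2·t ≡ 2 (mod 11).
    The inverse of 2 mod 11 is 6 (since 2·6 = 12 = 1·11 + 1), so t ≡ 6·2 = 12 ≡ 1 (mod 11).
    Then x = 1 + 13·1 = 14, valid modulo lcm(13, 11) = 143: x ≡ 14 (mod 143).
  Combine with x ≡ 2 (mod 3): since gcd(143, 3) = 1, we get a unique residue mod 429.
    Write x = 14 + 143·t and substitute into x ≡ 2 (mod 3): 143·t ≡ 2 − 14 = -12 (mod 3).
    Reduce coefficients mod 3: 2·t ≡ 0 (mod 3).
    The inverse of 2 mod 3 is 2 (since 2·2 = 4 = 1·3 + 1), so t ≡ 2·0 = 0 ≡ 0 (mod 3).
    Then x = 14 + 143·0 = 14, valid modulo lcm(143, 3) = 429: x ≡ 14 (mod 429).
Verify: 14 mod 13 = 1 ✓, 14 mod 11 = 3 ✓, 14 mod 3 = 2 ✓.

x ≡ 14 (mod 429).


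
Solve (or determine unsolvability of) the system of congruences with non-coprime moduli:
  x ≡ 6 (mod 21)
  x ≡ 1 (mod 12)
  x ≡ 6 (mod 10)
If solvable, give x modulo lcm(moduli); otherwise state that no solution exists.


Moduli 21, 12, 10 are not pairwise coprime, so CRT works modulo lcm(m_i) when all pairwise compatibility conditions hold.
Pairwise compatibility: gcd(m_i, m_j) must divide a_i - a_j for every pair.
Merge one congruence at a time:
  Start: x ≡ 6 (mod 21).
  Combine with x ≡ 1 (mod 12): gcd(21, 12) = 3, and 1 - 6 = -5 is NOT divisible by 3.
    ⇒ system is inconsistent (no integer solution).

No solution (the system is inconsistent).


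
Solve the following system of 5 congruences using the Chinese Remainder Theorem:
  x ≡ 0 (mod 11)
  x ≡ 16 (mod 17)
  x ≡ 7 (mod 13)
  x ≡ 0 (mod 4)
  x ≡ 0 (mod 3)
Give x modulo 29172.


Product of moduli M = 11 · 17 · 13 · 4 · 3 = 29172.
Merge one congruence at a time:
  Start: x ≡ 0 (mod 11).
  Combine with x ≡ 16 (mod 17); new modulus lcm = 187.
    Write x = 0 + 11·t and substitute into x ≡ 16 (mod 17): 11·t ≡ 16 − 0 = 16 (mod 17).
    The inverse of 11 mod 17 is 14 (since 11·14 = 154 = 9·17 + 1), so t ≡ 14·16 = 224 ≡ 3 (mod 17).
    Then x = 0 + 11·3 = 33, valid modulo lcm(11, 17) = 187: x ≡ 33 (mod 187).
  Combine with x ≡ 7 (mod 13); new modulus lcm = 2431.
    Write x = 33 + 187·t and substitute into x ≡ 7 (mod 13): 187·t ≡ 7 − 33 = -26 (mod 13).
    Reduce coefficients mod 13: 5·t ≡ 0 (mod 13).
    The inverse of 5 mod 13 is 8 (since 5·8 = 40 = 3·13 + 1), so t ≡ 8·0 = 0 ≡ 0 (mod 13).
    Then x = 33 + 187·0 = 33, valid modulo lcm(187, 13) = 2431: x ≡ 33 (mod 2431).
  Combine with x ≡ 0 (mod 4); new modulus lcm = 9724.
    Write x = 33 + 2431·t and substitute into x ≡ 0 (mod 4): 2431·t ≡ 0 − 33 = -33 (mod 4).
    Reduce coefficients mod 4: 3·t ≡ 3 (mod 4).
    The inverse of 3 mod 4 is 3 (since 3·3 = 9 = 2·4 + 1), so t ≡ 3·3 = 9 ≡ 1 (mod 4).
    Then x = 33 + 2431·1 = 2464, valid modulo lcm(2431, 4) = 9724: x ≡ 2464 (mod 9724).
  Combine with x ≡ 0 (mod 3); new modulus lcm = 29172.
    Write x = 2464 + 9724·t and substitute into x ≡ 0 (mod 3): 9724·t ≡ 0 − 2464 = -2464 (mod 3).
    Reduce coefficients mod 3: 1·t ≡ 2 (mod 3).
    So t ≡ 2 (mod 3).
    Then x = 2464 + 9724·2 = 21912, valid modulo lcm(9724, 3) = 29172: x ≡ 21912 (mod 29172).
Verify against each original: 21912 mod 11 = 0, 21912 mod 17 = 16, 21912 mod 13 = 7, 21912 mod 4 = 0, 21912 mod 3 = 0.

x ≡ 21912 (mod 29172).


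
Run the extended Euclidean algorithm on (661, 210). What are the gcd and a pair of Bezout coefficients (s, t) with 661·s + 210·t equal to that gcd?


Euclidean algorithm on (661, 210) — divide until remainder is 0:
  661 = 3 · 210 + 31
  210 = 6 · 31 + 24
  31 = 1 · 24 + 7
  24 = 3 · 7 + 3
  7 = 2 · 3 + 1
  3 = 3 · 1 + 0
gcd(661, 210) = 1.
Track Bezout coefficients alongside the remainders: start with r₀ = 661 = a·1 + b·0 (s = 1, t = 0) and r₁ = 210 = a·0 + b·1 (s = 0, t = 1); each new remainder r_{k+1} = r_{k-1} − q_k·r_k inherits s_{k+1} = s_{k-1} − q_k·s_k, t_{k+1} = t_{k-1} − q_k·t_k, so r_k = a·s_k + b·t_k at every step:
  q = 3: r = 31, s = 1 − 3·0 = 1, t = 0 − 3·1 = -3  (check: 661·1 + 210·(-3) = 31)
  q = 6: r = 24, s = 0 − 6·1 = -6, t = 1 − 6·(-3) = 19  (check: 661·(-6) + 210·19 = 24)
  q = 1: r = 7, s = 1 − 1·(-6) = 7, t = -3 − 1·19 = -22  (check: 661·7 + 210·(-22) = 7)
  q = 3: r = 3, s = -6 − 3·7 = -27, t = 19 − 3·(-22) = 85  (check: 661·(-27) + 210·85 = 3)
  q = 2: r = 1, s = 7 − 2·(-27) = 61, t = -22 − 2·85 = -192  (check: 661·61 + 210·(-192) = 1)
The row with r = 1 (the gcd) gives the Bezout coefficients s = 61, t = -192.
Result: 661 · (61) + 210 · (-192) = 1.

gcd(661, 210) = 1; s = 61, t = -192 (check: 661·61 + 210·(-192) = 1).


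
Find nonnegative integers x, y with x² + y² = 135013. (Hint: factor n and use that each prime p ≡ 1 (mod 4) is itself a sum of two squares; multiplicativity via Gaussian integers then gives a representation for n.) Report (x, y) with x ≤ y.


Step 1: Factor n = 135013 = 37 · 41 · 89.
Step 2: Check the mod-4 condition on each prime factor: 37 ≡ 1 (mod 4), exponent 1; 41 ≡ 1 (mod 4), exponent 1; 89 ≡ 1 (mod 4), exponent 1.
All primes ≡ 3 (mod 4) appear to even exponent (or don't appear), so by the two-squares theorem n IS expressible as a sum of two squares.
Step 3: Build a representation. Here n = 37 · 41 · 89 is a product of primes ≡ 1 (mod 4). Each prime p ≡ 1 (mod 4) is itself a sum of two squares; find a² by testing p − a² for a perfect square:
  37: 37 − 1² = 36 = 6² ⇒ 37 = 1² + 6².
  41: 41 − 1² = 40, 41 − 2² = 37, 41 − 3² = 32, 41 − 4² = 25 = 5² ⇒ 41 = 4² + 5².
  89: 89 − 1² = 88, 89 − 2² = 85, 89 − 3² = 80, 89 − 4² = 73, 89 − 5² = 64 = 8² ⇒ 89 = 5² + 8².
  Combine using the Brahmagupta–Fibonacci identity (a² + b²)(c² + d²) = (ac − bd)² + (ad + bc)² = (ac + bd)² + (ad − bc)²:
  37 · 41 = 1517: from (1² + 6²)(4² + 5²), take (1·4 − 6·5, 1·5 + 6·4) = (4 − 30, 5 + 24) = (-26, 29); dropping signs (only squares matter) gives (26, 29); check 26² + 29² = 676 + 841 = 1517 ✓.
  1517 · 89 = 135013: from (26² + 29²)(5² + 8²), take (26·5 − 29·8, 26·8 + 29·5) = (130 − 232, 208 + 145) = (-102, 353); dropping signs (only squares matter) gives (102, 353); check 102² + 353² = 10404 + 124609 = 135013 ✓.
Step 4: Order so x ≤ y and verify: 102² + 353² = 10404 + 124609 = 135013 = n. ✓

n = 135013 = 102² + 353² (one valid representation with x ≤ y).


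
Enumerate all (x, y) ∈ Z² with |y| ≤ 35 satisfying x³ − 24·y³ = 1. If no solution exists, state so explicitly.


The equation is x³ - 24y³ = 1. For fixed y, x³ = 24·y³ + 1, so a solution requires the RHS to be a perfect cube.
Strategy: iterate y from -35 to 35, compute RHS = 24·y³ + 1, and check whether it is a (positive or negative) perfect cube.
Check small values of y:
  y = 0: RHS = 1 = (1)³ ⇒ x = 1 works.
  y = 1: RHS = 25 is not a perfect cube.
  y = -1: RHS = -23 is not a perfect cube.
  y = 2: RHS = 193 is not a perfect cube.
  y = -2: RHS = -191 is not a perfect cube.
  y = 3: RHS = 649 is not a perfect cube.
  y = -3: RHS = -647 is not a perfect cube.
Continuing the search up to |y| = 35 finds no further solutions beyond those listed.
Collected solutions: (1, 0).

Solutions (with |y| ≤ 35): (1, 0).
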